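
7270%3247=776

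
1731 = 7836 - 6105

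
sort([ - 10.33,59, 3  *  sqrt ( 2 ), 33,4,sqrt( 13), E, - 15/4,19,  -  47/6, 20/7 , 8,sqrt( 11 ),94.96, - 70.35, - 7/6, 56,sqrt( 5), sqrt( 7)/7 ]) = [ - 70.35, -10.33,-47/6, - 15/4,-7/6,sqrt(7 ) /7,  sqrt( 5 ), E, 20/7,sqrt(11),sqrt(13),4,3*sqrt(2 ),8,19,33,  56,  59,94.96 ] 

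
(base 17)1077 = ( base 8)11657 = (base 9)6818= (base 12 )2ABB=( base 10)5039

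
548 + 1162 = 1710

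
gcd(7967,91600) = 1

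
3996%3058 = 938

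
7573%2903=1767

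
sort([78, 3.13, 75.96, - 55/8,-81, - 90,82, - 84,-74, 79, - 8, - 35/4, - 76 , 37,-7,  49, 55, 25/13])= [-90,-84,-81 ,  -  76, - 74, - 35/4,-8,-7,  -  55/8,25/13,  3.13, 37,49, 55, 75.96, 78,79,82]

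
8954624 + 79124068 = 88078692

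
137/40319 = 137/40319 = 0.00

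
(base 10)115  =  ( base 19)61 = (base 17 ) 6D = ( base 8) 163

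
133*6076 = 808108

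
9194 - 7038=2156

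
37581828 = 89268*421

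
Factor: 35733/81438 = 43/98 = 2^( - 1)*7^( - 2)*43^1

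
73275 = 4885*15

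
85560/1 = 85560 = 85560.00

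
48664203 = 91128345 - 42464142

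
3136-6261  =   - 3125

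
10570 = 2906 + 7664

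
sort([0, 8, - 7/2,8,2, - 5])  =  [ - 5, -7/2, 0, 2, 8,8 ]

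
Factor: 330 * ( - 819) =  - 2^1*3^3*5^1*7^1*11^1*13^1 = - 270270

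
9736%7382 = 2354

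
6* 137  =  822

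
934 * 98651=92140034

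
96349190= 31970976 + 64378214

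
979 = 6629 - 5650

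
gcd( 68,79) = 1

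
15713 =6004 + 9709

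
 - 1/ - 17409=1/17409 = 0.00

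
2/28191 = 2/28191 = 0.00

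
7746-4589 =3157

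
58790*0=0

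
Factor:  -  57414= - 2^1 * 3^1 * 7^1*1367^1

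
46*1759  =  80914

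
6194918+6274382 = 12469300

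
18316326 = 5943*3082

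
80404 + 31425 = 111829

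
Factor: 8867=8867^1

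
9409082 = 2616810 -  - 6792272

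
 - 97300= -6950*14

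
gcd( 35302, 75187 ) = 1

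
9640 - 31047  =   - 21407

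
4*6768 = 27072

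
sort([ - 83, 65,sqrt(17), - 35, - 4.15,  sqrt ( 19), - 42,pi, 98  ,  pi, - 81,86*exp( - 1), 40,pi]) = [ - 83,  -  81, - 42, - 35, - 4.15,pi , pi, pi, sqrt ( 17)  ,  sqrt( 19),86 * exp ( - 1), 40,  65,98]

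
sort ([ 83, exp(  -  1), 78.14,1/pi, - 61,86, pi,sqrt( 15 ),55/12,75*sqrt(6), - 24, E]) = [-61 , - 24, 1/pi,exp ( - 1), E , pi,sqrt (15 ),55/12,78.14, 83, 86,75*sqrt( 6 ) ]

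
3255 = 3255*1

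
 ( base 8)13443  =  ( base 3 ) 22010101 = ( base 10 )5923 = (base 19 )G7E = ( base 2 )1011100100011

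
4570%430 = 270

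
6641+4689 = 11330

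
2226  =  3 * 742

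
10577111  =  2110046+8467065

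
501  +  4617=5118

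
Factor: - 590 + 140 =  - 450 = - 2^1*3^2*5^2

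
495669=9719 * 51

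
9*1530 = 13770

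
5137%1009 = 92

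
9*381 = 3429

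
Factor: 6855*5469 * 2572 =2^2*3^2*5^1*457^1*643^1*1823^1 = 96424267140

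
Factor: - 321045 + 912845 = 591800 = 2^3*5^2*11^1*269^1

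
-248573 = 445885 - 694458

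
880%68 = 64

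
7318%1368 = 478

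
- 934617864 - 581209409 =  - 1515827273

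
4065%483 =201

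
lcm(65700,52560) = 262800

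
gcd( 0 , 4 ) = 4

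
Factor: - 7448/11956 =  -38/61 = -2^1 * 19^1*61^(-1 )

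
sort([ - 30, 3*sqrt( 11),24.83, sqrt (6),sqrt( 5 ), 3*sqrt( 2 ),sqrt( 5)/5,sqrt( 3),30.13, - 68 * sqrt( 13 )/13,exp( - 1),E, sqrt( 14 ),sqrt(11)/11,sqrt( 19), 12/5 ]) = [ - 30, - 68  *sqrt( 13)/13, sqrt( 11)/11,exp(-1),sqrt(5) /5,sqrt( 3 ),sqrt( 5),12/5,sqrt( 6),  E,sqrt(14),3*sqrt ( 2 ),sqrt( 19),3*sqrt ( 11),24.83,30.13 ] 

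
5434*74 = 402116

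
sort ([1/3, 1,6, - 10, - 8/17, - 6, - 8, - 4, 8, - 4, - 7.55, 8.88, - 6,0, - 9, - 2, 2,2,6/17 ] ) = [ - 10, - 9, - 8 , -7.55, - 6, - 6, - 4,-4, - 2, - 8/17, 0,1/3, 6/17, 1,2, 2, 6, 8,8.88] 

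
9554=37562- 28008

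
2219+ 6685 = 8904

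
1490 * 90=134100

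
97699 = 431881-334182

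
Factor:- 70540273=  - 281^1*251033^1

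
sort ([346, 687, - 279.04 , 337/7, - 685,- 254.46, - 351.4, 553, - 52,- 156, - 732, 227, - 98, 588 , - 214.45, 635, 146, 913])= [ - 732,-685, -351.4, - 279.04, - 254.46,  -  214.45,-156, -98, - 52, 337/7, 146, 227,346, 553, 588 , 635,687,913 ] 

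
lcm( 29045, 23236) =116180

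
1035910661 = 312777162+723133499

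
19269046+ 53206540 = 72475586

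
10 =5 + 5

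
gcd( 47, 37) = 1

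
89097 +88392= 177489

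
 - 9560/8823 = - 9560/8823 = - 1.08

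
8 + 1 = 9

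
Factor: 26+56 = 82=2^1*41^1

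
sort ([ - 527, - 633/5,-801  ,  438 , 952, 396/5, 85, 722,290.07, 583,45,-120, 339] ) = [-801, - 527, - 633/5, - 120, 45,396/5,85, 290.07, 339, 438, 583, 722, 952]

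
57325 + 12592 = 69917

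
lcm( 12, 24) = 24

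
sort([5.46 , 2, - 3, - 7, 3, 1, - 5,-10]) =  [-10, - 7, - 5, - 3, 1 , 2, 3, 5.46 ] 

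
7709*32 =246688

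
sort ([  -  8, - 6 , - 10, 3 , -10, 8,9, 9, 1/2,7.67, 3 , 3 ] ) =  [ - 10 , - 10, - 8, - 6,1/2 , 3,  3,3,7.67,8,  9 , 9 ] 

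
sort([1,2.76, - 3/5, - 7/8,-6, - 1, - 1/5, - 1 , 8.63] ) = [ -6, - 1, - 1, - 7/8, - 3/5, - 1/5, 1, 2.76,8.63] 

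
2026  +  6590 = 8616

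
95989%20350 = 14589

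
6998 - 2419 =4579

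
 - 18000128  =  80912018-98912146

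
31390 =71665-40275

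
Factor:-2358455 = - 5^1*11^1 * 137^1*313^1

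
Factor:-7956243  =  -3^2*31^1*28517^1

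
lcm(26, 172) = 2236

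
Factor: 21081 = 3^1*7027^1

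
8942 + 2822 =11764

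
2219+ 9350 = 11569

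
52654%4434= 3880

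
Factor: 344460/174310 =34446/17431  =  2^1 * 3^1*5741^1*17431^ ( - 1 )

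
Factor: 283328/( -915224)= - 2^3*19^1*491^( - 1)=- 152/491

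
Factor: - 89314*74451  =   - 2^1*3^1*13^1*23^1 * 83^1*44657^1  =  - 6649516614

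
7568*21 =158928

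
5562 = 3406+2156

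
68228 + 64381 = 132609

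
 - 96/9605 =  - 1 + 9509/9605 = -0.01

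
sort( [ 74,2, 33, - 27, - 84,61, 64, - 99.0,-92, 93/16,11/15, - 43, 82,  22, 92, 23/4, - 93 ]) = [-99.0, - 93, - 92, - 84, - 43, - 27,11/15, 2, 23/4,  93/16, 22 , 33, 61, 64, 74,  82,92 ]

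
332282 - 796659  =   - 464377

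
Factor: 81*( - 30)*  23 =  - 55890 = - 2^1 * 3^5 * 5^1 * 23^1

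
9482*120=1137840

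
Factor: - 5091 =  - 3^1*1697^1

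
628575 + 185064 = 813639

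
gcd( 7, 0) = 7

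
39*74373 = 2900547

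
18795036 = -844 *(-22269 )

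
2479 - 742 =1737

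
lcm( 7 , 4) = 28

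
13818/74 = 186+27/37 = 186.73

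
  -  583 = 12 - 595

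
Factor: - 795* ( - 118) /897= 31270/299 = 2^1*5^1*13^ ( - 1 )*23^( - 1 ) * 53^1*59^1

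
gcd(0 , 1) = 1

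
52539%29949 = 22590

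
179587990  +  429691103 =609279093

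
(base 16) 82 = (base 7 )244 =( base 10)130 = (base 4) 2002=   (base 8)202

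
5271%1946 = 1379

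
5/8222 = 5/8222 = 0.00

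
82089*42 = 3447738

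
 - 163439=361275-524714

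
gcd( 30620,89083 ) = 1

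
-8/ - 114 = 4/57 = 0.07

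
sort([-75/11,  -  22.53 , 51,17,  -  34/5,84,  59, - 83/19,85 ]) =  [-22.53, - 75/11 , - 34/5, - 83/19,17, 51,59,84 , 85] 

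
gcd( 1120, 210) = 70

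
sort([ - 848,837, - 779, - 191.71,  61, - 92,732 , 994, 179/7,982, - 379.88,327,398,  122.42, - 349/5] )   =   [ - 848, - 779, -379.88, - 191.71, - 92, - 349/5, 179/7, 61,122.42, 327, 398  ,  732,837,982, 994]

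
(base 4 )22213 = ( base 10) 679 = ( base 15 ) 304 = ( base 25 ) 124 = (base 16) 2A7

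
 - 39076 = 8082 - 47158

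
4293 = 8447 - 4154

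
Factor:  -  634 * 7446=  - 2^2*3^1 * 17^1*73^1 * 317^1 = -4720764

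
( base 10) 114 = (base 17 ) 6C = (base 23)4m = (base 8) 162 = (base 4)1302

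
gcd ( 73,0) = 73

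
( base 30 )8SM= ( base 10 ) 8062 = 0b1111101111110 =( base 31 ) 8c2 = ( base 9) 12047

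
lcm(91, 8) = 728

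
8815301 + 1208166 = 10023467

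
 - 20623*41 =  - 845543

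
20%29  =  20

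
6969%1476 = 1065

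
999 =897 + 102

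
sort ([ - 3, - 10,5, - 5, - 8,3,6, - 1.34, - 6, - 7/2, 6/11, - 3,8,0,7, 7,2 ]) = [ - 10, - 8,-6 , - 5, - 7/2, - 3, - 3, - 1.34,0,6/11,2,3, 5,6,7, 7,8] 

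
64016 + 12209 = 76225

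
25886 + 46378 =72264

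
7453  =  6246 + 1207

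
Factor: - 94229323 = -29^1*61^1*53267^1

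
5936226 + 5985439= 11921665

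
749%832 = 749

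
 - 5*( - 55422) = 277110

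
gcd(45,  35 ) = 5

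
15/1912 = 15/1912   =  0.01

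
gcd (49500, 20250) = 2250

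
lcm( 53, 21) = 1113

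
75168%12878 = 10778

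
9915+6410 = 16325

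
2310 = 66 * 35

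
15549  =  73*213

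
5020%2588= 2432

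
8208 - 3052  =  5156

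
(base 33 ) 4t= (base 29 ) 5g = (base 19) 89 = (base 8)241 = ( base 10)161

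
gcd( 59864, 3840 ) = 8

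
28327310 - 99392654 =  - 71065344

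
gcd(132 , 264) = 132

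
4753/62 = 4753/62 = 76.66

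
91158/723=126 + 20/241 = 126.08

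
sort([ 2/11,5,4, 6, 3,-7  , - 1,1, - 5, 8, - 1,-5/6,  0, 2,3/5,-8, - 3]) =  [ - 8, - 7,-5, - 3, - 1,-1, - 5/6,0,2/11,3/5,1,  2, 3, 4,5,6,8]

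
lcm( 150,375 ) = 750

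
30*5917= 177510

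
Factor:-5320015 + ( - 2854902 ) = -8174917= - 31^1 * 89^1*2963^1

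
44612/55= 44612/55= 811.13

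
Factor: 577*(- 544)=-313888 = - 2^5*17^1*577^1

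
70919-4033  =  66886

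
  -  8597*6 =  -51582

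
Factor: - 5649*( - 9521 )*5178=2^1*3^2*7^1*269^1*863^1*9521^1= 278494219962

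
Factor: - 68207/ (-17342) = 2^( - 1)*13^(-1)*23^(-1)*29^( - 1)*68207^1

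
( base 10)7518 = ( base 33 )6TR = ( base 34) 6h4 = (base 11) 5715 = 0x1d5e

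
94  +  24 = 118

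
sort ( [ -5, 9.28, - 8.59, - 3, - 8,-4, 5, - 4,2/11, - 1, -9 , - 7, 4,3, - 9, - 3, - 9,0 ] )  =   [ - 9, - 9, - 9, - 8.59, - 8, - 7, - 5,- 4,-4, - 3, - 3, - 1,0,2/11,3,4, 5,9.28 ]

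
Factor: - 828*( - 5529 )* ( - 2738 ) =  - 2^3*3^3*19^1*23^1 * 37^2*97^1=- 12534596856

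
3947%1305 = 32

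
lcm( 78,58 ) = 2262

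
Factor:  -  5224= - 2^3*653^1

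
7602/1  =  7602 = 7602.00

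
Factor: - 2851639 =- 7^1*407377^1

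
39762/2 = 19881 = 19881.00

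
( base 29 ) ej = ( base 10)425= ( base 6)1545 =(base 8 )651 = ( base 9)522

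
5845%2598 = 649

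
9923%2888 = 1259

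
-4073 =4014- 8087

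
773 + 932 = 1705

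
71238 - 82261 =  - 11023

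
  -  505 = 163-668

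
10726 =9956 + 770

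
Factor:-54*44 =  - 2376 = - 2^3*3^3*11^1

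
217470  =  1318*165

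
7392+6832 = 14224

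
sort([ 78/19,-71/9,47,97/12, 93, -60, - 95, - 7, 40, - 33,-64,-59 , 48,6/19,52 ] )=[ - 95, - 64, - 60, - 59, - 33,-71/9,- 7, 6/19, 78/19,97/12,40,47,48,52,93]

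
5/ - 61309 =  - 1 + 61304/61309 = - 0.00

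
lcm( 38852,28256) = 310816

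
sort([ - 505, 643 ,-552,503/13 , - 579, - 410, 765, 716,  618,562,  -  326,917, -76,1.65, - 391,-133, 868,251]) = [ - 579, - 552,-505,  -  410, - 391, - 326, - 133, - 76, 1.65,503/13, 251, 562,618, 643, 716,765,868,917]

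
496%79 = 22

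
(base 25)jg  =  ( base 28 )HF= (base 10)491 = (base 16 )1EB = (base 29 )gr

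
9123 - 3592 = 5531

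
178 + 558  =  736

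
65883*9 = 592947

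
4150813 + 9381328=13532141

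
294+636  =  930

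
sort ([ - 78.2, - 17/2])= [-78.2, - 17/2]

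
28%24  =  4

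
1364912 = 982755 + 382157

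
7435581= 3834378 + 3601203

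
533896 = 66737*8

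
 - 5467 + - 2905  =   - 8372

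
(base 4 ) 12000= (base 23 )gg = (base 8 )600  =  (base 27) E6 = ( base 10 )384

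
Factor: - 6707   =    -  19^1*353^1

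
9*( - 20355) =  - 183195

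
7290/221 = 32 + 218/221 = 32.99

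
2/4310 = 1/2155 =0.00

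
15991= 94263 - 78272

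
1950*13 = 25350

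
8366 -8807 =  - 441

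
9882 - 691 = 9191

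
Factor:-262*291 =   -  2^1*3^1*97^1*131^1 = - 76242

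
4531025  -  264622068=- 260091043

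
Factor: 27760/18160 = 347/227= 227^(  -  1 )*347^1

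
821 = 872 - 51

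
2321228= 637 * 3644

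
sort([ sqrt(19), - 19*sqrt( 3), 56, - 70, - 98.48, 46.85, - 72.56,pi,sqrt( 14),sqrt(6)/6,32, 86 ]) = [ - 98.48, - 72.56, - 70, - 19* sqrt(3), sqrt ( 6) /6,pi, sqrt(14 ) , sqrt ( 19 ),  32,  46.85,56, 86 ] 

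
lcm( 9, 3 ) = 9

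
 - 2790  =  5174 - 7964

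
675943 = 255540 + 420403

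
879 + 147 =1026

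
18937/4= 4734 + 1/4  =  4734.25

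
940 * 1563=1469220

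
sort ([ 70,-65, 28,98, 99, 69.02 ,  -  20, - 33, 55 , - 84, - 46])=[ - 84, - 65,-46,- 33, -20,28 , 55  ,  69.02,70, 98, 99] 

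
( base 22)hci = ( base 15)27C5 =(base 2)10000100111110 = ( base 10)8510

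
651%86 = 49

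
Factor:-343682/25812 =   -  2^( - 1 )*3^(-3 ) * 719^1 = - 719/54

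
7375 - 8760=-1385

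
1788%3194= 1788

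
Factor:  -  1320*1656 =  - 2^6*3^3 * 5^1 * 11^1 * 23^1 = - 2185920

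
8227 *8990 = 73960730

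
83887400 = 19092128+64795272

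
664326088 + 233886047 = 898212135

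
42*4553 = 191226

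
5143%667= 474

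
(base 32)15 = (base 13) 2B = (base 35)12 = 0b100101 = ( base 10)37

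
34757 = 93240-58483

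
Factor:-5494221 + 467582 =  - 5026639 = -  151^1*33289^1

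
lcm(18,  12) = 36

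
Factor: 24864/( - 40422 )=  -  4144/6737 = - 2^4 *7^1*37^1*6737^ ( -1)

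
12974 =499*26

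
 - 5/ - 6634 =5/6634 = 0.00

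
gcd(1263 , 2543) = 1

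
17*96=1632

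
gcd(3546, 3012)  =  6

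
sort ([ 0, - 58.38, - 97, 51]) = [ - 97, - 58.38,0,  51 ]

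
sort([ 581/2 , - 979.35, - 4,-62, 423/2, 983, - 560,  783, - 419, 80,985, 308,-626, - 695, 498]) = [ - 979.35, - 695, - 626, - 560, - 419, - 62, - 4,  80,423/2, 581/2, 308, 498, 783,983, 985]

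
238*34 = 8092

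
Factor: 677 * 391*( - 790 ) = -2^1*5^1*17^1 * 23^1*79^1*677^1 = - 209118530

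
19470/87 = 223 + 23/29 = 223.79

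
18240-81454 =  - 63214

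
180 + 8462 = 8642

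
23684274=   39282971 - 15598697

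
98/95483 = 98/95483 = 0.00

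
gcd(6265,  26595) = 5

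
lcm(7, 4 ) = 28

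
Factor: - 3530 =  - 2^1*5^1*353^1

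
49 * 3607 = 176743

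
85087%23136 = 15679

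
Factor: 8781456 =2^4*3^1*113^1*1619^1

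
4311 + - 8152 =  - 3841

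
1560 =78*20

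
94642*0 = 0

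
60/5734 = 30/2867=0.01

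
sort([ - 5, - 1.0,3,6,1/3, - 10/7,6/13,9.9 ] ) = [ - 5, - 10/7 , - 1.0,1/3, 6/13, 3,6,9.9 ]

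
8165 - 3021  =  5144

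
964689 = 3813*253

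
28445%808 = 165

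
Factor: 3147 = 3^1*1049^1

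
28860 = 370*78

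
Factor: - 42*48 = -2^5*3^2 *7^1 = - 2016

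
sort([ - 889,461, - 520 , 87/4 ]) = [ - 889, - 520,87/4,461] 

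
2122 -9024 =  - 6902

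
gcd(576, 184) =8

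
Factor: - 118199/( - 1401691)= 19^1*53^(-2) * 499^( - 1)*6221^1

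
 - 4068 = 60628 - 64696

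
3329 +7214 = 10543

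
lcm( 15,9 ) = 45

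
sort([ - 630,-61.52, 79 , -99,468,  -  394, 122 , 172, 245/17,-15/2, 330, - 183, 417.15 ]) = [ - 630,-394,-183, - 99, - 61.52, - 15/2,245/17, 79, 122, 172, 330, 417.15,  468 ]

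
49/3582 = 49/3582 = 0.01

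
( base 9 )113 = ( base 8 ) 135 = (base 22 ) 45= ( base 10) 93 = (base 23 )41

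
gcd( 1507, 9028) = 1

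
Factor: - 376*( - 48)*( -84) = - 2^9*3^2*7^1*47^1  =  - 1516032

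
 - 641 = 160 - 801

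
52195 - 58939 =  - 6744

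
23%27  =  23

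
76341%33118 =10105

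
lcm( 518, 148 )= 1036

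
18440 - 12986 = 5454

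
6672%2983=706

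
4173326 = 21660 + 4151666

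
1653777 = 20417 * 81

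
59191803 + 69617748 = 128809551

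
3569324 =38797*92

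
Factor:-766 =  - 2^1*383^1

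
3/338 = 3/338 = 0.01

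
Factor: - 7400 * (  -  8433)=62404200 = 2^3*3^2*5^2*37^1*937^1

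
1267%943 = 324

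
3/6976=3/6976=0.00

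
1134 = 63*18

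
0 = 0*55656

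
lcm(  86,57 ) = 4902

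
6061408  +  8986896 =15048304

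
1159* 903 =1046577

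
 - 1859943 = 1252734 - 3112677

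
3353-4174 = -821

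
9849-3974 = 5875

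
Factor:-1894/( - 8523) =2/9 = 2^1 *3^(  -  2) 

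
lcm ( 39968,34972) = 279776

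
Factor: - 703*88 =  -  2^3 * 11^1 * 19^1*37^1  =  -61864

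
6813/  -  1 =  - 6813/1 = -  6813.00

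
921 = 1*921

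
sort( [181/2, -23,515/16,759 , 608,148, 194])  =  [-23,  515/16, 181/2, 148, 194, 608,  759 ]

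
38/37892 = 19/18946 = 0.00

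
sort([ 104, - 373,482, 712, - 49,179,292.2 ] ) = [ - 373,  -  49, 104,179,292.2,482, 712 ]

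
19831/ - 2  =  -19831/2  =  - 9915.50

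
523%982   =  523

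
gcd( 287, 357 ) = 7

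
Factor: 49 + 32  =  3^4 = 81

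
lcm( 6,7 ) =42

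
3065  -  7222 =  - 4157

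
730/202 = 3 + 62/101=3.61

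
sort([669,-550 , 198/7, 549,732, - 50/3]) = [ - 550,-50/3, 198/7,549, 669,732 ] 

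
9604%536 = 492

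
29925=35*855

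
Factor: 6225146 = 2^1*881^1*3533^1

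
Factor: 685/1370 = 1/2 = 2^ (-1 ) 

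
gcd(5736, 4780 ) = 956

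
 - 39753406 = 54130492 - 93883898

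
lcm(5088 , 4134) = 66144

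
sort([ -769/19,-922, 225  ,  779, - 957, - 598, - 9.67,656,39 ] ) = [ - 957, - 922, - 598, - 769/19,-9.67, 39, 225,656,779] 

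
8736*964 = 8421504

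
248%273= 248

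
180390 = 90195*2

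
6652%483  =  373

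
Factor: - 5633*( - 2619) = 14752827 = 3^3*43^1*97^1*131^1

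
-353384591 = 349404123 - 702788714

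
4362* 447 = 1949814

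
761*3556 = 2706116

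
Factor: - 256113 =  - 3^2*11^1*13^1 * 199^1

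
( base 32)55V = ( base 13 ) 2557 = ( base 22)al9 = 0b1010010111111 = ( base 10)5311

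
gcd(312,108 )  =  12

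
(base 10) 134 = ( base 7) 251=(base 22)62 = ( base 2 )10000110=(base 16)86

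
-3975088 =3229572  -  7204660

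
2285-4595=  - 2310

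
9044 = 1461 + 7583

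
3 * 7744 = 23232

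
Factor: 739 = 739^1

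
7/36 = 7/36 = 0.19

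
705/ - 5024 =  - 705/5024= - 0.14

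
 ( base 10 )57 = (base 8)71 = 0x39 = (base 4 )321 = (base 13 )45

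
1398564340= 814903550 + 583660790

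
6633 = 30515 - 23882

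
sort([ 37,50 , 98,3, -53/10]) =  [-53/10,3 , 37,50,  98]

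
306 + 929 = 1235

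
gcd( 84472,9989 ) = 1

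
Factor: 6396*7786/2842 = 2^2*3^1*7^( - 2)*13^1*17^1 *29^( - 1 )*41^1*229^1 = 24899628/1421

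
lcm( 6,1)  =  6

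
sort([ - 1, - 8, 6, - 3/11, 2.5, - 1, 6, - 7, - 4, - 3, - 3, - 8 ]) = [ - 8, - 8,-7, - 4, - 3, - 3, - 1, - 1, - 3/11, 2.5, 6,6] 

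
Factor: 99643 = 99643^1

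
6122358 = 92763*66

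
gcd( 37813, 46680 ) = 1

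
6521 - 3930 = 2591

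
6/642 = 1/107= 0.01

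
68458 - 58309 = 10149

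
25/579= 25/579 = 0.04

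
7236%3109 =1018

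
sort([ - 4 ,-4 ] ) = [ - 4 , - 4 ] 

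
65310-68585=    - 3275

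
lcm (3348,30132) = 30132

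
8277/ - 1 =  - 8277/1  =  -8277.00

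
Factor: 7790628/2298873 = 2596876/766291 =2^2*23^ ( - 1) *401^1 * 1619^1*33317^ ( - 1)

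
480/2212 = 120/553 = 0.22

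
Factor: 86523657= 3^1 * 11^1*  2621929^1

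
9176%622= 468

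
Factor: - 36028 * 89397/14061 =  - 24967404/109= - 2^2*3^2 * 7^1 * 11^1*109^( -1) * 9007^1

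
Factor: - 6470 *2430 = -15722100 =- 2^2*3^5*5^2*647^1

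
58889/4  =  58889/4 =14722.25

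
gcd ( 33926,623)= 1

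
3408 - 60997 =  - 57589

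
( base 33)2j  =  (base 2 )1010101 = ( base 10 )85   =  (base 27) 34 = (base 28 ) 31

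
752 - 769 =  - 17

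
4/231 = 4/231  =  0.02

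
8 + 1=9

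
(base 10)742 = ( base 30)OM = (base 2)1011100110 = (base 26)12e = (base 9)1014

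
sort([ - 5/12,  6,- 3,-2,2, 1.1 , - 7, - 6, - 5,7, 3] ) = [ - 7, - 6, - 5, - 3,-2, - 5/12,1.1, 2, 3,  6,7 ] 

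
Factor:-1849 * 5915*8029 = -87811848215= -5^1*7^2*13^2*31^1*37^1 *43^2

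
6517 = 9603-3086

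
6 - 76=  - 70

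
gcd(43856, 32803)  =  1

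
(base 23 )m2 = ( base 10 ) 508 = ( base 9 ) 624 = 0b111111100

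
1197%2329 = 1197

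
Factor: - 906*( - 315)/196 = 20385/14= 2^( - 1)*3^3*5^1*7^(  -  1 )*151^1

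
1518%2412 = 1518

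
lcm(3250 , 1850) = 120250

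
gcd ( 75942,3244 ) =2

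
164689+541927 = 706616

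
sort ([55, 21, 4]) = [ 4, 21, 55 ] 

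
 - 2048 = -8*256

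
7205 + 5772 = 12977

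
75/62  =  1 + 13/62=1.21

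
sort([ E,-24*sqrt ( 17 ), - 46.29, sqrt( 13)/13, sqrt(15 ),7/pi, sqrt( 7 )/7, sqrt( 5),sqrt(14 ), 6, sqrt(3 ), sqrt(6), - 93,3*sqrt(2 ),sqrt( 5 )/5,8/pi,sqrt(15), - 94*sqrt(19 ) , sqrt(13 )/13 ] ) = [ -94*sqrt( 19 ), - 24*sqrt( 17), - 93,  -  46.29, sqrt(13)/13,sqrt(13 )/13, sqrt(7)/7, sqrt (5 ) /5, sqrt(3 ),  7/pi, sqrt( 5),sqrt(6 ), 8/pi, E,sqrt( 14), sqrt (15), sqrt ( 15), 3*sqrt( 2 ), 6] 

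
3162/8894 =1581/4447 = 0.36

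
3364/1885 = 116/65= 1.78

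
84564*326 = 27567864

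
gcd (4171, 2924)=43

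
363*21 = 7623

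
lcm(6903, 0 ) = 0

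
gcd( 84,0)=84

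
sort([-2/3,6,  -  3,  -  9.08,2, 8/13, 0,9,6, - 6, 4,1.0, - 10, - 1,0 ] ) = [-10,-9.08, - 6, - 3, - 1,-2/3,  0, 0,8/13, 1.0,  2,  4, 6 , 6,9] 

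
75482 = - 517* ( -146)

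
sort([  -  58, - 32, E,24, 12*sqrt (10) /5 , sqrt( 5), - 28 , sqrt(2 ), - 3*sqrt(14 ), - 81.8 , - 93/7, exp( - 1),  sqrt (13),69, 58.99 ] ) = [- 81.8, - 58, - 32, - 28, - 93/7, - 3*sqrt(14),exp(-1 ),sqrt(2 ) , sqrt (5),E,sqrt( 13 ),12*sqrt( 10 ) /5,24 , 58.99, 69] 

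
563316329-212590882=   350725447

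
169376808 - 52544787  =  116832021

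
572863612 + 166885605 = 739749217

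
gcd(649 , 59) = 59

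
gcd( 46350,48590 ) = 10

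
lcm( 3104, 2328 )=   9312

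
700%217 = 49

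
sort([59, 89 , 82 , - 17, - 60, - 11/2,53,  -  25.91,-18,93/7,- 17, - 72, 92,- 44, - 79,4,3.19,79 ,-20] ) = [ - 79 , - 72, - 60, - 44,-25.91, - 20,- 18, - 17, - 17, - 11/2,3.19,4,93/7,53, 59, 79, 82, 89,92]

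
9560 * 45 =430200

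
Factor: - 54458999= - 7^1* 709^1*10973^1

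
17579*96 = 1687584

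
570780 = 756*755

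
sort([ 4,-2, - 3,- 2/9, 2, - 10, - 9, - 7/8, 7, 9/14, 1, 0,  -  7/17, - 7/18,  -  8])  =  [ - 10,  -  9 ,  -  8, - 3, - 2, - 7/8, - 7/17, - 7/18, - 2/9, 0, 9/14,1, 2, 4, 7 ]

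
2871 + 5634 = 8505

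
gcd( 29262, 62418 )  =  6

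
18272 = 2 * 9136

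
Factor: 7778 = 2^1*3889^1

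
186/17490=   31/2915 = 0.01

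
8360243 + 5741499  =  14101742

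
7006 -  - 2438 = 9444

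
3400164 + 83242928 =86643092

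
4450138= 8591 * 518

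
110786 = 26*4261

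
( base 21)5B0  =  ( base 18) 796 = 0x984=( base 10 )2436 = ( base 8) 4604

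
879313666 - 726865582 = 152448084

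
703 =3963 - 3260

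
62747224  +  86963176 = 149710400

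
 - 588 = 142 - 730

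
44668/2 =22334 = 22334.00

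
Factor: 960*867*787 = 655035840= 2^6*3^2*5^1*17^2 * 787^1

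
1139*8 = 9112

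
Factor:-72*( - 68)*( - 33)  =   - 2^5* 3^3*11^1*17^1 = - 161568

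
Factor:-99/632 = - 2^(-3 )*3^2 *11^1*79^ (  -  1) 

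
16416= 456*36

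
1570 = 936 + 634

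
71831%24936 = 21959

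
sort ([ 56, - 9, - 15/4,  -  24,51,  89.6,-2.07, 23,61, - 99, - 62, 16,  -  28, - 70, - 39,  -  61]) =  [  -  99, - 70,-62, - 61, - 39 , - 28, - 24, - 9, - 15/4, - 2.07, 16,23,51,56,61,89.6 ]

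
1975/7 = 1975/7 = 282.14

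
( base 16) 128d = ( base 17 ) G76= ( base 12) 28B9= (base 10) 4749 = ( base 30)589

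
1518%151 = 8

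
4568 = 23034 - 18466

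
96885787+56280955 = 153166742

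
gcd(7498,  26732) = 326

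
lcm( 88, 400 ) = 4400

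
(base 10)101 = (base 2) 1100101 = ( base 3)10202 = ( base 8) 145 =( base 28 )3H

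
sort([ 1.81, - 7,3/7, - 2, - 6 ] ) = [ - 7,-6,-2, 3/7,1.81 ] 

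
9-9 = 0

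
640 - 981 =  - 341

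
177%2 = 1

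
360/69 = 5 + 5/23 = 5.22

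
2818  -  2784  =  34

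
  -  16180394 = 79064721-95245115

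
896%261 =113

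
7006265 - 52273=6953992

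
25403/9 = 25403/9 = 2822.56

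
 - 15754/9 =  - 1751+5/9 = -  1750.44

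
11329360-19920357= - 8590997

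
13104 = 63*208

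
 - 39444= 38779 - 78223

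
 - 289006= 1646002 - 1935008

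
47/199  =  47/199 = 0.24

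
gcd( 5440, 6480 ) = 80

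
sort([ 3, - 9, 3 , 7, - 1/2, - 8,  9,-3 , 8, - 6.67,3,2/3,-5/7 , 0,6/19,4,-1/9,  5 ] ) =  [-9, -8, - 6.67, - 3, - 5/7, - 1/2,- 1/9,  0, 6/19,  2/3 , 3,  3,  3,4, 5,7,8,  9]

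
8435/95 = 88+15/19 = 88.79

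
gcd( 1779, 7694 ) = 1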